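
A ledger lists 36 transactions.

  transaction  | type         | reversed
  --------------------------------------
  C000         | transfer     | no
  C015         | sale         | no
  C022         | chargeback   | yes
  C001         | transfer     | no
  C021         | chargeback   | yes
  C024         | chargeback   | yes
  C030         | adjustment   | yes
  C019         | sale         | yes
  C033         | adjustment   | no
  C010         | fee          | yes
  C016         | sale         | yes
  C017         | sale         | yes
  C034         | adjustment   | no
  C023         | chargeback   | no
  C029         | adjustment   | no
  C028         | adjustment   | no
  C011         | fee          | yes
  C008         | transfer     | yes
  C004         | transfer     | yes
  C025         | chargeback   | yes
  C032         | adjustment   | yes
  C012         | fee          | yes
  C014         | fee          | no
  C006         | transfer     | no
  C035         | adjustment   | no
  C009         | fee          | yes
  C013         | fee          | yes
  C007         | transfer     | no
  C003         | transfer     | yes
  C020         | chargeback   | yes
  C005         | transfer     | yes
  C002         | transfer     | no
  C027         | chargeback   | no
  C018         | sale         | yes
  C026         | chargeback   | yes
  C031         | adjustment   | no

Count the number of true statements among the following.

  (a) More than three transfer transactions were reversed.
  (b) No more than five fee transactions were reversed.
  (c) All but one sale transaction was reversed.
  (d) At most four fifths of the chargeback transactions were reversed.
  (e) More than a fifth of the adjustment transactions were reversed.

5

(a) transfer: |A| = 9, |A ∩ B| = 4; needs |A ∩ B| > 3 — true.
(b) fee: |A| = 6, |A ∩ B| = 5; needs |A ∩ B| ≤ 5 — true.
(c) sale: |A| = 5, |A ∩ B| = 4; needs |A ∖ B| = 1 — true.
(d) chargeback: |A| = 8, |A ∩ B| = 6; needs |A ∩ B| / |A| ≤ 4/5 — true.
(e) adjustment: |A| = 8, |A ∩ B| = 2; needs |A ∩ B| / |A| > 1/5 — true.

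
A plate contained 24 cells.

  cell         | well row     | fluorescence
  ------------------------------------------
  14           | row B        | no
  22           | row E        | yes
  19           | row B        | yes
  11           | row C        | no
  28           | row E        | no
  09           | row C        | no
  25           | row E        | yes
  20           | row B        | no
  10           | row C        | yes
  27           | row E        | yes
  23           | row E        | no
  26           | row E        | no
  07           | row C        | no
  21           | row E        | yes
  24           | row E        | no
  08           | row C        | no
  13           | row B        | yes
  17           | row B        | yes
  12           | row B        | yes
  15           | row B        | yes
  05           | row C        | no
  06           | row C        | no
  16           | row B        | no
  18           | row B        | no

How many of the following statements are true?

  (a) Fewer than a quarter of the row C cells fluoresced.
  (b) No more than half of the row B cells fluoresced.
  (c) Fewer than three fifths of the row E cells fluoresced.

(a) row C: |A| = 7, |A ∩ B| = 1; needs |A ∩ B| / |A| < 1/4 — true.
(b) row B: |A| = 9, |A ∩ B| = 5; needs |A ∩ B| ≤ |A ∖ B| — false.
(c) row E: |A| = 8, |A ∩ B| = 4; needs |A ∩ B| / |A| < 3/5 — true.

2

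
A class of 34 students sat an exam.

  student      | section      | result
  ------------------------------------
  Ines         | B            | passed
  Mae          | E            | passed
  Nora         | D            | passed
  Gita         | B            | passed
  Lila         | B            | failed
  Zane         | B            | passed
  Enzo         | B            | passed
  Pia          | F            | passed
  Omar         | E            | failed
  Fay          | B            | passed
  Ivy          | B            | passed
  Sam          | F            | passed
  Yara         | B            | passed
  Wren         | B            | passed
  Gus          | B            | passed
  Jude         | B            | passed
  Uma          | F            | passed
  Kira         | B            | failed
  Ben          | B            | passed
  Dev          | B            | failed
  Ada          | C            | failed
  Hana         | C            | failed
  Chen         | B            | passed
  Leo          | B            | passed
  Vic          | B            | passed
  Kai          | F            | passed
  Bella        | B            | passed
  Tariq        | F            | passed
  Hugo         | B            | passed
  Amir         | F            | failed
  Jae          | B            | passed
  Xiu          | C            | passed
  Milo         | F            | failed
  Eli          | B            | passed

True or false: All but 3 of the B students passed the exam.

Truth condition: |A ∖ B| = 3.
|A| = 21, |A ∩ B| = 18, |A ∖ B| = 3.
|A ∖ B| = 3, so the statement is true.

True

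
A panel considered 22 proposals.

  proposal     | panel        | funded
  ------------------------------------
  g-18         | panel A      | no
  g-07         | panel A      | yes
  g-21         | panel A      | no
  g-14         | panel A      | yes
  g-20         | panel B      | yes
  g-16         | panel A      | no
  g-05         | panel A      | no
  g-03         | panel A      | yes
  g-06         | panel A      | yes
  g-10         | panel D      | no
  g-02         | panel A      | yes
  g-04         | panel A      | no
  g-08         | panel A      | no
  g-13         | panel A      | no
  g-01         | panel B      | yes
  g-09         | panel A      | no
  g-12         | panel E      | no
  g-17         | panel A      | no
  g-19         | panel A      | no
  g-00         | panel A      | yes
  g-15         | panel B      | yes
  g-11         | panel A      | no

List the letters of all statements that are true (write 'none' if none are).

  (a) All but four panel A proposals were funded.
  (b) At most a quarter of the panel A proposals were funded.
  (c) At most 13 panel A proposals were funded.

(c)

|A| = 17, |A ∩ B| = 6, |A ∖ B| = 11.
(a) |A ∖ B| = 4: fails.
(b) |A ∩ B| / |A| ≤ 1/4: fails.
(c) |A ∩ B| ≤ 13: holds.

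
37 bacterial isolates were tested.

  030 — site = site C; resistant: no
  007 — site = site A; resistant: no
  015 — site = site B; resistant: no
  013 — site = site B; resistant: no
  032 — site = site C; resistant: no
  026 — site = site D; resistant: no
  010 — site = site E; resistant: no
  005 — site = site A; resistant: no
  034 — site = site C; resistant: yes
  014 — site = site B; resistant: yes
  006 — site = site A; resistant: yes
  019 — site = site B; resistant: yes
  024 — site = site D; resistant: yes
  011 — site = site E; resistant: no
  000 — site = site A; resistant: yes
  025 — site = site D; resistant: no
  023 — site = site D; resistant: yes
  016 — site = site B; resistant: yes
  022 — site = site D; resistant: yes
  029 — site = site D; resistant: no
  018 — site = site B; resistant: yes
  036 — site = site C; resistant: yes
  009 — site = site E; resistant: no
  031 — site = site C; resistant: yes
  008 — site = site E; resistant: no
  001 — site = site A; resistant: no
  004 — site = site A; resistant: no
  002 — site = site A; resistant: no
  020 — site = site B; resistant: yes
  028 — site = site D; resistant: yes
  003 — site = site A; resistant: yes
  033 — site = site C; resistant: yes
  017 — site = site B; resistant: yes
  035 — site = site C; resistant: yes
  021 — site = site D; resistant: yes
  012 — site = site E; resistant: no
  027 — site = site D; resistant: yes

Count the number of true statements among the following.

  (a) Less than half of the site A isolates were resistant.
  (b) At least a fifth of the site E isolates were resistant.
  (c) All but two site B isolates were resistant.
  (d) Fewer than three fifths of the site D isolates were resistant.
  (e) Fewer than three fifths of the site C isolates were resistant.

2

(a) site A: |A| = 8, |A ∩ B| = 3; needs |A ∩ B| < |A ∖ B| — true.
(b) site E: |A| = 5, |A ∩ B| = 0; needs |A ∩ B| / |A| ≥ 1/5 — false.
(c) site B: |A| = 8, |A ∩ B| = 6; needs |A ∖ B| = 2 — true.
(d) site D: |A| = 9, |A ∩ B| = 6; needs |A ∩ B| / |A| < 3/5 — false.
(e) site C: |A| = 7, |A ∩ B| = 5; needs |A ∩ B| / |A| < 3/5 — false.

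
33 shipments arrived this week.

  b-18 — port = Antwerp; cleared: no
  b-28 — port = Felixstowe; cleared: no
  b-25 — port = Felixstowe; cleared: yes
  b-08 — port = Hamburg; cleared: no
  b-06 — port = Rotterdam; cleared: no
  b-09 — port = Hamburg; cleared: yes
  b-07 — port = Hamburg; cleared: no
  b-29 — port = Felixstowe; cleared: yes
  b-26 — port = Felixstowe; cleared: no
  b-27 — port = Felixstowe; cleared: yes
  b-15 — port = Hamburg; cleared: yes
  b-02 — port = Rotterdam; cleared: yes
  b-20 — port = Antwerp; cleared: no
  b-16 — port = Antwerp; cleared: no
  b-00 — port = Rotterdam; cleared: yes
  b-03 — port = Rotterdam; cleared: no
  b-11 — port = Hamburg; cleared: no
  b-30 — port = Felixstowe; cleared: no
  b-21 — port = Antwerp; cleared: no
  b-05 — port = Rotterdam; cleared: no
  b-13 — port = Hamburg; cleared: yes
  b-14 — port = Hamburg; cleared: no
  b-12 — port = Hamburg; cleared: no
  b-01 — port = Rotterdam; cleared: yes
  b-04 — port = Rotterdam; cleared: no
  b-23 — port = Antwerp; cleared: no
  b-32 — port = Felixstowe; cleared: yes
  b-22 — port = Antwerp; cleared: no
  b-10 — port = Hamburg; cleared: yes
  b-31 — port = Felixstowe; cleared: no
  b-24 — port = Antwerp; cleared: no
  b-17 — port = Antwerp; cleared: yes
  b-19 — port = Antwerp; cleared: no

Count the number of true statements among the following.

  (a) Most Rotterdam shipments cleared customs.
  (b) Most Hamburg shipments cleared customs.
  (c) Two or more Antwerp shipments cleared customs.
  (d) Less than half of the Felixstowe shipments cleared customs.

(a) Rotterdam: |A| = 7, |A ∩ B| = 3; needs |A ∩ B| > |A ∖ B| — false.
(b) Hamburg: |A| = 9, |A ∩ B| = 4; needs |A ∩ B| > |A ∖ B| — false.
(c) Antwerp: |A| = 9, |A ∩ B| = 1; needs |A ∩ B| ≥ 2 — false.
(d) Felixstowe: |A| = 8, |A ∩ B| = 4; needs |A ∩ B| < |A ∖ B| — false.

0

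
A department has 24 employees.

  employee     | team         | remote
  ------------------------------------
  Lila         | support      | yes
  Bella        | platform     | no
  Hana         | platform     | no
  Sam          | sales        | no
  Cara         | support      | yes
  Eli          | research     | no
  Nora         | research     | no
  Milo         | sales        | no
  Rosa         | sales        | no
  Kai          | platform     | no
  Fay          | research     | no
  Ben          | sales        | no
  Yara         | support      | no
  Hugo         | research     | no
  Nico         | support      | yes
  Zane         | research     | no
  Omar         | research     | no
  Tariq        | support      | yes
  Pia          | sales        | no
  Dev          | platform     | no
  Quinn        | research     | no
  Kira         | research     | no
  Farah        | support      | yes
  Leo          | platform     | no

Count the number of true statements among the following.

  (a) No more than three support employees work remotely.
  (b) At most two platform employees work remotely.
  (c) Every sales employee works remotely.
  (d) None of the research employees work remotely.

(a) support: |A| = 6, |A ∩ B| = 5; needs |A ∩ B| ≤ 3 — false.
(b) platform: |A| = 5, |A ∩ B| = 0; needs |A ∩ B| ≤ 2 — true.
(c) sales: |A| = 5, |A ∩ B| = 0; needs A ⊆ B, i.e. every element of A is in B (|A ∖ B| = 0) — false.
(d) research: |A| = 8, |A ∩ B| = 0; needs A ∩ B = ∅ (|A ∩ B| = 0) — true.

2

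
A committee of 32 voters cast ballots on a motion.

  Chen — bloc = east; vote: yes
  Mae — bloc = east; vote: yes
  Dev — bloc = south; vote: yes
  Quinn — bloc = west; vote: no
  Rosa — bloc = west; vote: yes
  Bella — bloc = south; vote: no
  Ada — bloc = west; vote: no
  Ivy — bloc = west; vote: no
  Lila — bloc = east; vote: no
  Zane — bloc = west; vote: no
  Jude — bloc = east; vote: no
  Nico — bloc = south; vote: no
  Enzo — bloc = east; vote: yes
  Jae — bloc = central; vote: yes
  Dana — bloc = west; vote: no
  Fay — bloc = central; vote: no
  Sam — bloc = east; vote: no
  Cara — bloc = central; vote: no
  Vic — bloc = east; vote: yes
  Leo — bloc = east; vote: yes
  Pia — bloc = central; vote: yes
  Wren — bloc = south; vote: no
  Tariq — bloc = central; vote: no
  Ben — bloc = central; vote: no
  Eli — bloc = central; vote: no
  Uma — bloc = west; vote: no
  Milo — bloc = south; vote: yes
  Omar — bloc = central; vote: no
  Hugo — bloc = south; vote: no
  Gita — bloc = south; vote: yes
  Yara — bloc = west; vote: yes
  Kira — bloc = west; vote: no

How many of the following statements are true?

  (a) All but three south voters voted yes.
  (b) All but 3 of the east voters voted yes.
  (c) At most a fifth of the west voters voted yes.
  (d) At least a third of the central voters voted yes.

(a) south: |A| = 7, |A ∩ B| = 3; needs |A ∖ B| = 3 — false.
(b) east: |A| = 8, |A ∩ B| = 5; needs |A ∖ B| = 3 — true.
(c) west: |A| = 9, |A ∩ B| = 2; needs |A ∩ B| / |A| ≤ 1/5 — false.
(d) central: |A| = 8, |A ∩ B| = 2; needs |A ∩ B| / |A| ≥ 1/3 — false.

1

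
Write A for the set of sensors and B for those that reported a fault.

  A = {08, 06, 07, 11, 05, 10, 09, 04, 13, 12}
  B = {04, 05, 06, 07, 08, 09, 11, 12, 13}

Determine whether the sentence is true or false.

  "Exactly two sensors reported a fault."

False

Truth condition: |A ∩ B| = 2.
A (the restrictor) = {08, 06, 07, 11, 05, 10, 09, 04, 13, 12}, |A| = 10.
A ∩ B = {08, 06, 07, 11, 05, 09, 04, 13, 12}, so |A ∩ B| = 9.
|A ∩ B| = 9, so the statement is false.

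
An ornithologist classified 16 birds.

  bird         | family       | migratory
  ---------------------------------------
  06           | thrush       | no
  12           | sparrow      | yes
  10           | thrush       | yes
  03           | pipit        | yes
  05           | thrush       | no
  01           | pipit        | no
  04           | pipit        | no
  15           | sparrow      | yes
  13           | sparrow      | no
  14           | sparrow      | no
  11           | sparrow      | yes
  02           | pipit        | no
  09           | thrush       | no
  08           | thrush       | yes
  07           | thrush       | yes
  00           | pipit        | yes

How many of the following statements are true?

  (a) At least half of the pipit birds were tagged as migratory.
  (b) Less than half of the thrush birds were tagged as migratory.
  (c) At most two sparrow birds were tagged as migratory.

0

(a) pipit: |A| = 5, |A ∩ B| = 2; needs |A ∩ B| ≥ |A ∖ B| — false.
(b) thrush: |A| = 6, |A ∩ B| = 3; needs |A ∩ B| < |A ∖ B| — false.
(c) sparrow: |A| = 5, |A ∩ B| = 3; needs |A ∩ B| ≤ 2 — false.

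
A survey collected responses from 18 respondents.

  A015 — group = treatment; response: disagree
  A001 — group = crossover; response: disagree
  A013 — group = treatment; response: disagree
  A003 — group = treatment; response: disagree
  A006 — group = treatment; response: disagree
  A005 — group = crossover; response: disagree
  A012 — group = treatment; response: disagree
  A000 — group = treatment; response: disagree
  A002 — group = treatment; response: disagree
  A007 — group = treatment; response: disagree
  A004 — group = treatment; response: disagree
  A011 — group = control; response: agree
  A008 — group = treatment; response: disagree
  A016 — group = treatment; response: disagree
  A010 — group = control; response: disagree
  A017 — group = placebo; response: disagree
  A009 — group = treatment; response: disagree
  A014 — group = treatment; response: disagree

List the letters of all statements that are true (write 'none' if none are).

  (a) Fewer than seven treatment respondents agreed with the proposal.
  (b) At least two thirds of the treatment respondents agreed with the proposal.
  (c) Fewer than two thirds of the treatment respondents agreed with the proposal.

|A| = 13, |A ∩ B| = 0, |A ∖ B| = 13.
(a) |A ∩ B| < 7: holds.
(b) |A ∩ B| / |A| ≥ 2/3: fails.
(c) |A ∩ B| / |A| < 2/3: holds.

(a), (c)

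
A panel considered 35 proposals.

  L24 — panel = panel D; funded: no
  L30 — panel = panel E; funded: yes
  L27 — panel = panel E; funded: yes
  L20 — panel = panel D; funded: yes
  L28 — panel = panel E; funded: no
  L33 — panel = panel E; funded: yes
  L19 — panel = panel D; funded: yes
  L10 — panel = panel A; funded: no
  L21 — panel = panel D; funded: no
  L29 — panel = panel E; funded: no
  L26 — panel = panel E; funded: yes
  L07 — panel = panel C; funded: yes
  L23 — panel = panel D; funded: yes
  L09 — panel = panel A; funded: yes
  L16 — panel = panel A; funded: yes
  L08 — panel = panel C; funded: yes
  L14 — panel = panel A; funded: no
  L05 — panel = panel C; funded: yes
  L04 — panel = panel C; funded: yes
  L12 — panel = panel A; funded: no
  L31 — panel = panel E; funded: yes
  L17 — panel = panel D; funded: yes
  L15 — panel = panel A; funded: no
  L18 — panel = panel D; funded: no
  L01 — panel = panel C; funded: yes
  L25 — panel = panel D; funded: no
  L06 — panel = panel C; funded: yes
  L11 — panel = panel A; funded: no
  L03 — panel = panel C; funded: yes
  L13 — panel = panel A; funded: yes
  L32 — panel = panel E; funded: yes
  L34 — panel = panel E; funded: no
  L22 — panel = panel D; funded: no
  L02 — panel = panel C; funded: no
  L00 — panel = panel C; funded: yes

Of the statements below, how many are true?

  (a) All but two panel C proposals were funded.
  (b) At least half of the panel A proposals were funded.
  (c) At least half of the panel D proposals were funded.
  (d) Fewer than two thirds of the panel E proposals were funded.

0

(a) panel C: |A| = 9, |A ∩ B| = 8; needs |A ∖ B| = 2 — false.
(b) panel A: |A| = 8, |A ∩ B| = 3; needs |A ∩ B| ≥ |A ∖ B| — false.
(c) panel D: |A| = 9, |A ∩ B| = 4; needs |A ∩ B| ≥ |A ∖ B| — false.
(d) panel E: |A| = 9, |A ∩ B| = 6; needs |A ∩ B| / |A| < 2/3 — false.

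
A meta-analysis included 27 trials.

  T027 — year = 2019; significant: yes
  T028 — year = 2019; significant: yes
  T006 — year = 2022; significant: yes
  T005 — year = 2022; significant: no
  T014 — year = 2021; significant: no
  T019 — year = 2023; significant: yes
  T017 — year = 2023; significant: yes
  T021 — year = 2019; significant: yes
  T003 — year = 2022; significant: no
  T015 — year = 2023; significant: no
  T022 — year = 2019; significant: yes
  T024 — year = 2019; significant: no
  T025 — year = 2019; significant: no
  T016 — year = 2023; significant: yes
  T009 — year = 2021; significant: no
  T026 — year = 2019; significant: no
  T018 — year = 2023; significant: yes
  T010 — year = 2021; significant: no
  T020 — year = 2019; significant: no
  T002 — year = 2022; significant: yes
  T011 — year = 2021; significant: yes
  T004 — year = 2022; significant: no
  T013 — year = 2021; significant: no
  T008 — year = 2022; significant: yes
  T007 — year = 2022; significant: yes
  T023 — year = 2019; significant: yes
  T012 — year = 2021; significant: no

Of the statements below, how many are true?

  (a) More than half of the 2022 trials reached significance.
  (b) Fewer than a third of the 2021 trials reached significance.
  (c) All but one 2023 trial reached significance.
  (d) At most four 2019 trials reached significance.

3

(a) 2022: |A| = 7, |A ∩ B| = 4; needs |A ∩ B| > |A ∖ B| — true.
(b) 2021: |A| = 6, |A ∩ B| = 1; needs |A ∩ B| / |A| < 1/3 — true.
(c) 2023: |A| = 5, |A ∩ B| = 4; needs |A ∖ B| = 1 — true.
(d) 2019: |A| = 9, |A ∩ B| = 5; needs |A ∩ B| ≤ 4 — false.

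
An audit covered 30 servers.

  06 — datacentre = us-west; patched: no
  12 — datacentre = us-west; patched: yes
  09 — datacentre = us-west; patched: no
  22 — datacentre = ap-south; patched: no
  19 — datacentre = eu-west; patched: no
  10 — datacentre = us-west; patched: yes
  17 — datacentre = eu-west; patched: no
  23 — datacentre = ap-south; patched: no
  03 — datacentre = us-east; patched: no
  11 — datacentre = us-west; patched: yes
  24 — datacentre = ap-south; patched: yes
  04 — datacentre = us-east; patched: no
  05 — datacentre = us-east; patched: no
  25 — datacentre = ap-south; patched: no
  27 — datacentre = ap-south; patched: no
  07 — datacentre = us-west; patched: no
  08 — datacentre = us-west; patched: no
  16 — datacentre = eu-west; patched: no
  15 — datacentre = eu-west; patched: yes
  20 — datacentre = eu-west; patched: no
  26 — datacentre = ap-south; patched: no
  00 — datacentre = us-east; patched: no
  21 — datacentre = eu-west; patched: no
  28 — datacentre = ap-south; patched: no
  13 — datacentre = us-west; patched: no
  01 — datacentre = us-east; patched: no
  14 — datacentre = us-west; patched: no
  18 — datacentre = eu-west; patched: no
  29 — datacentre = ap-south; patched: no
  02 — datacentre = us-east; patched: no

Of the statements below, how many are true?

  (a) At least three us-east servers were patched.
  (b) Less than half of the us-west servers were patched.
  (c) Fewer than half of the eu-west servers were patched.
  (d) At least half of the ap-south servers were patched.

2

(a) us-east: |A| = 6, |A ∩ B| = 0; needs |A ∩ B| ≥ 3 — false.
(b) us-west: |A| = 9, |A ∩ B| = 3; needs |A ∩ B| < |A ∖ B| — true.
(c) eu-west: |A| = 7, |A ∩ B| = 1; needs |A ∩ B| < |A ∖ B| — true.
(d) ap-south: |A| = 8, |A ∩ B| = 1; needs |A ∩ B| ≥ |A ∖ B| — false.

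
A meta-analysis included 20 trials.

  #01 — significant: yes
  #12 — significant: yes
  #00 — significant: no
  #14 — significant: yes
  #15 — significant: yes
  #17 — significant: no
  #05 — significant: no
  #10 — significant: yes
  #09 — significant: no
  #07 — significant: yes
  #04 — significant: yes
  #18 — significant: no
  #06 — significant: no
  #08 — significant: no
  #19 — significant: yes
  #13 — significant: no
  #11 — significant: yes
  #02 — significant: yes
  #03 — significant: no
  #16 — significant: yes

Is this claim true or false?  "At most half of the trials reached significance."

Truth condition: |A ∩ B| ≤ |A ∖ B|.
|A| = 20, |A ∩ B| = 11, |A ∖ B| = 9.
11 > 9, so the statement is false.

False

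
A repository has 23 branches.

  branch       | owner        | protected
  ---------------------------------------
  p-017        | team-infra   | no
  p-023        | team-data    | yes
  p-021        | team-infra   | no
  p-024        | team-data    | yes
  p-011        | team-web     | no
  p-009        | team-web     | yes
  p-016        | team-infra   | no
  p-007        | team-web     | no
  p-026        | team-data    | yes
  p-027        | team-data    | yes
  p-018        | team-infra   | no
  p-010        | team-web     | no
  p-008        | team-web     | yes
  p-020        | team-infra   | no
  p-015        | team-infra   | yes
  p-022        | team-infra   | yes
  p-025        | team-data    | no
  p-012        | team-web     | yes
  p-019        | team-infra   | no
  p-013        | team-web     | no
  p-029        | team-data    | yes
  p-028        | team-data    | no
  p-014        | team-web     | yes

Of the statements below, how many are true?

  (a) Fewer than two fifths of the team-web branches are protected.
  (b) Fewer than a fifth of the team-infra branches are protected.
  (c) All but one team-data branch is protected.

(a) team-web: |A| = 8, |A ∩ B| = 4; needs |A ∩ B| / |A| < 2/5 — false.
(b) team-infra: |A| = 8, |A ∩ B| = 2; needs |A ∩ B| / |A| < 1/5 — false.
(c) team-data: |A| = 7, |A ∩ B| = 5; needs |A ∖ B| = 1 — false.

0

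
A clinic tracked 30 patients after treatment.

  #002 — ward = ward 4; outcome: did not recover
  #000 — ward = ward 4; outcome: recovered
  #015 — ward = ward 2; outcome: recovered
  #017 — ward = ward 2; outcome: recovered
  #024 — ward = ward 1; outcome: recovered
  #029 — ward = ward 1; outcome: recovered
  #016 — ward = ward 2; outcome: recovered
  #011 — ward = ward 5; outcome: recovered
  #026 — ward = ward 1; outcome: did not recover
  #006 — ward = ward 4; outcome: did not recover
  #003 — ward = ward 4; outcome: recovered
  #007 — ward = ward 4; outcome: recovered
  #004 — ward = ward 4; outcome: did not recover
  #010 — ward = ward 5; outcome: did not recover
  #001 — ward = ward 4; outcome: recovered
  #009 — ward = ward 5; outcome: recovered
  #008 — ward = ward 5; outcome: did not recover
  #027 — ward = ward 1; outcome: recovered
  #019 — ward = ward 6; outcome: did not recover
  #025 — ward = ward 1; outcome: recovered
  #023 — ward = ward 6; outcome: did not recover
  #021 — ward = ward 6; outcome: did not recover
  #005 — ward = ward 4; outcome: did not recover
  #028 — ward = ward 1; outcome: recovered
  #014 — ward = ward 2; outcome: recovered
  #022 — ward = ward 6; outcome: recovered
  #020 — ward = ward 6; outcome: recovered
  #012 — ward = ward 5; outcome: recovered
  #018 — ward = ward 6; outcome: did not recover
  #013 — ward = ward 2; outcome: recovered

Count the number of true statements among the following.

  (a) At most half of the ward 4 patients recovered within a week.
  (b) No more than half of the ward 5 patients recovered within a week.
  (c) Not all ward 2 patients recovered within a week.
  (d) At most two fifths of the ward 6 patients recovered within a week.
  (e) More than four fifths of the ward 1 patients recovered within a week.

(a) ward 4: |A| = 8, |A ∩ B| = 4; needs |A ∩ B| ≤ |A ∖ B| — true.
(b) ward 5: |A| = 5, |A ∩ B| = 3; needs |A ∩ B| ≤ |A ∖ B| — false.
(c) ward 2: |A| = 5, |A ∩ B| = 5; needs A ⊄ B (|A ∖ B| ≥ 1) — false.
(d) ward 6: |A| = 6, |A ∩ B| = 2; needs |A ∩ B| / |A| ≤ 2/5 — true.
(e) ward 1: |A| = 6, |A ∩ B| = 5; needs |A ∩ B| / |A| > 4/5 — true.

3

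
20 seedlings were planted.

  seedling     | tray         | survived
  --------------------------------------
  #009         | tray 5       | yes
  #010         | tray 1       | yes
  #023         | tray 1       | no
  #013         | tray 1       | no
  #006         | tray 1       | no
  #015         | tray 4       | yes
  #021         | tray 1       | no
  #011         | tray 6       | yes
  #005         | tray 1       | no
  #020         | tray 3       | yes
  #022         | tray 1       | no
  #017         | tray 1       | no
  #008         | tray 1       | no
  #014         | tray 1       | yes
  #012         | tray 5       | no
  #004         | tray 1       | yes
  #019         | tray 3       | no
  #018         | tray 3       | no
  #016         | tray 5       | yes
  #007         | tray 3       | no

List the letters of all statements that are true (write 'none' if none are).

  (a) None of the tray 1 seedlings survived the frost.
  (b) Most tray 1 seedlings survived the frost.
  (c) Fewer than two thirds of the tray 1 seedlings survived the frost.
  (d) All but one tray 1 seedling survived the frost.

(c)

|A| = 11, |A ∩ B| = 3, |A ∖ B| = 8.
(a) A ∩ B = ∅ (|A ∩ B| = 0): fails.
(b) |A ∩ B| > |A ∖ B|: fails.
(c) |A ∩ B| / |A| < 2/3: holds.
(d) |A ∖ B| = 1: fails.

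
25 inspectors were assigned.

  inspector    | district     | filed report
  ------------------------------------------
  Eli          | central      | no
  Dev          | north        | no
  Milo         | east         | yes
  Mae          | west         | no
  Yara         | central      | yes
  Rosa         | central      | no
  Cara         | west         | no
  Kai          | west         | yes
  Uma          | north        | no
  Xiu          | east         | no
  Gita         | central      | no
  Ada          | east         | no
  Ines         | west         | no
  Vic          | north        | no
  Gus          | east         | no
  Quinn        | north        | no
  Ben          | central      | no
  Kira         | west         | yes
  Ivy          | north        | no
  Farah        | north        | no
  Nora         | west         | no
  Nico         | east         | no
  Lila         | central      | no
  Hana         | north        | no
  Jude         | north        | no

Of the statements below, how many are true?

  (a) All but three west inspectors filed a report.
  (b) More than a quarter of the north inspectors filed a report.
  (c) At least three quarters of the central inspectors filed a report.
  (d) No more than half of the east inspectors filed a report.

(a) west: |A| = 6, |A ∩ B| = 2; needs |A ∖ B| = 3 — false.
(b) north: |A| = 8, |A ∩ B| = 0; needs |A ∩ B| / |A| > 1/4 — false.
(c) central: |A| = 6, |A ∩ B| = 1; needs |A ∩ B| / |A| ≥ 3/4 — false.
(d) east: |A| = 5, |A ∩ B| = 1; needs |A ∩ B| ≤ |A ∖ B| — true.

1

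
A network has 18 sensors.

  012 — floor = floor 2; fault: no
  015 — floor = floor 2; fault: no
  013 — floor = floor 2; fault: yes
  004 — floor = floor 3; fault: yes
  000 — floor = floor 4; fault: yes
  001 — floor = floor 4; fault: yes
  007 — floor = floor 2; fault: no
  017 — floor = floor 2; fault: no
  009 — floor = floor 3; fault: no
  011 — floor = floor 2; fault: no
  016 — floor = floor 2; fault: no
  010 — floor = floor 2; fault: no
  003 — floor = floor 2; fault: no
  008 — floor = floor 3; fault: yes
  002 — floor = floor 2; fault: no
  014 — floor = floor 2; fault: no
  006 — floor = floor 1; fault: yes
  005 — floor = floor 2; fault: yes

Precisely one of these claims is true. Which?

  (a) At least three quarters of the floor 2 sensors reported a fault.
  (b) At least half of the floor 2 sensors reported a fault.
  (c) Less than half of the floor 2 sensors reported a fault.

|A| = 12, |A ∩ B| = 2, |A ∖ B| = 10.
(a) requires |A ∩ B| / |A| ≥ 3/4: false.
(b) requires |A ∩ B| ≥ |A ∖ B|: false.
(c) requires |A ∩ B| < |A ∖ B|: true.

(c)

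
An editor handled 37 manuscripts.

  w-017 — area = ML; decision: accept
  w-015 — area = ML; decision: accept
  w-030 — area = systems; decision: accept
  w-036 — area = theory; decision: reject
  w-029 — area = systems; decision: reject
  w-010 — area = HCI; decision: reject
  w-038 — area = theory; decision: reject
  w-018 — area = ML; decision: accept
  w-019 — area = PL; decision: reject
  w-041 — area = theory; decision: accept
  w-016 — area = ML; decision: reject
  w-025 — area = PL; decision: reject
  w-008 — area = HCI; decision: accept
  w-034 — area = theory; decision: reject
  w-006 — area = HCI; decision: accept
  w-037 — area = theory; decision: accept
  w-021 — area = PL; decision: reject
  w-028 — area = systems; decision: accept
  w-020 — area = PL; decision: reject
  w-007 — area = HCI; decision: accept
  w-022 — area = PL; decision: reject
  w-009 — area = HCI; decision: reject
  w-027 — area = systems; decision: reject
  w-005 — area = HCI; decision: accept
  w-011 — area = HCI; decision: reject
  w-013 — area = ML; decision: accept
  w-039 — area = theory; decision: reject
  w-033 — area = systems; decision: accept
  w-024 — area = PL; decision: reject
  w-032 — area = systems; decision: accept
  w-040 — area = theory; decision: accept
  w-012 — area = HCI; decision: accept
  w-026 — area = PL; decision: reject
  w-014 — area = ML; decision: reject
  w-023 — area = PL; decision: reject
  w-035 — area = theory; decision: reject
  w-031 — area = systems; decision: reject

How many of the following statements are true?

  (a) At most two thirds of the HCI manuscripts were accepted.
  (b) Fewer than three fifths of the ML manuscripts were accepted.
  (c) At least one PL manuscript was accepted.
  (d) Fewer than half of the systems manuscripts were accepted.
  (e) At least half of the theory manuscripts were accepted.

(a) HCI: |A| = 8, |A ∩ B| = 5; needs |A ∩ B| / |A| ≤ 2/3 — true.
(b) ML: |A| = 6, |A ∩ B| = 4; needs |A ∩ B| / |A| < 3/5 — false.
(c) PL: |A| = 8, |A ∩ B| = 0; needs A ∩ B ≠ ∅ (|A ∩ B| ≥ 1) — false.
(d) systems: |A| = 7, |A ∩ B| = 4; needs |A ∩ B| < |A ∖ B| — false.
(e) theory: |A| = 8, |A ∩ B| = 3; needs |A ∩ B| ≥ |A ∖ B| — false.

1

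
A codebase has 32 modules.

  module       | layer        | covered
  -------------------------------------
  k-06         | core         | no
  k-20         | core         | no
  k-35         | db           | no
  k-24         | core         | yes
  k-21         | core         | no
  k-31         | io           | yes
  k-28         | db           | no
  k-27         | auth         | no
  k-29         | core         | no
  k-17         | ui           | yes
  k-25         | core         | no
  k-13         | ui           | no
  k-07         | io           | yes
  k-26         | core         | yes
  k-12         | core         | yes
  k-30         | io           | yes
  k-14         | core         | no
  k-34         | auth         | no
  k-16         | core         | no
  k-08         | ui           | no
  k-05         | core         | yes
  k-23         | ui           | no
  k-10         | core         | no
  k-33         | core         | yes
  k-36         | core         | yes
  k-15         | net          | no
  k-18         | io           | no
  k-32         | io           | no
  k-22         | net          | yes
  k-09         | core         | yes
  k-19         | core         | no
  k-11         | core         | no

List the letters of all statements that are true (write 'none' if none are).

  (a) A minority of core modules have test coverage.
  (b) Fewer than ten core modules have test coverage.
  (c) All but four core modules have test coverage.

(a), (b)

|A| = 17, |A ∩ B| = 7, |A ∖ B| = 10.
(a) |A ∩ B| < |A ∖ B|: holds.
(b) |A ∩ B| < 10: holds.
(c) |A ∖ B| = 4: fails.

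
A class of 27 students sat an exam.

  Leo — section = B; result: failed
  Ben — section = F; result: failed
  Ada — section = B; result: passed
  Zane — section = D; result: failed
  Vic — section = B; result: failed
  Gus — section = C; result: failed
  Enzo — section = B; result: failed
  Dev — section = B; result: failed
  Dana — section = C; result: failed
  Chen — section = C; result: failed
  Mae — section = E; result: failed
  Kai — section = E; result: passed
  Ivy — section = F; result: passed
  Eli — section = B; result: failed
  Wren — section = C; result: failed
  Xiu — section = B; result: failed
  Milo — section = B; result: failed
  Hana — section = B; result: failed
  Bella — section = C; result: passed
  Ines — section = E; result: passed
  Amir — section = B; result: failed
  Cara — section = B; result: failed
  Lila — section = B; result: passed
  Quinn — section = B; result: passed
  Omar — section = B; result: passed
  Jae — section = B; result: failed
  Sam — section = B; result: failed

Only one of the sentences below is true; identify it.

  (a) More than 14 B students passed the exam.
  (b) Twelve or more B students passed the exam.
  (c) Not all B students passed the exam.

|A| = 16, |A ∩ B| = 4, |A ∖ B| = 12.
(a) requires |A ∩ B| > 14: false.
(b) requires |A ∩ B| ≥ 12: false.
(c) requires A ⊄ B (|A ∖ B| ≥ 1): true.

(c)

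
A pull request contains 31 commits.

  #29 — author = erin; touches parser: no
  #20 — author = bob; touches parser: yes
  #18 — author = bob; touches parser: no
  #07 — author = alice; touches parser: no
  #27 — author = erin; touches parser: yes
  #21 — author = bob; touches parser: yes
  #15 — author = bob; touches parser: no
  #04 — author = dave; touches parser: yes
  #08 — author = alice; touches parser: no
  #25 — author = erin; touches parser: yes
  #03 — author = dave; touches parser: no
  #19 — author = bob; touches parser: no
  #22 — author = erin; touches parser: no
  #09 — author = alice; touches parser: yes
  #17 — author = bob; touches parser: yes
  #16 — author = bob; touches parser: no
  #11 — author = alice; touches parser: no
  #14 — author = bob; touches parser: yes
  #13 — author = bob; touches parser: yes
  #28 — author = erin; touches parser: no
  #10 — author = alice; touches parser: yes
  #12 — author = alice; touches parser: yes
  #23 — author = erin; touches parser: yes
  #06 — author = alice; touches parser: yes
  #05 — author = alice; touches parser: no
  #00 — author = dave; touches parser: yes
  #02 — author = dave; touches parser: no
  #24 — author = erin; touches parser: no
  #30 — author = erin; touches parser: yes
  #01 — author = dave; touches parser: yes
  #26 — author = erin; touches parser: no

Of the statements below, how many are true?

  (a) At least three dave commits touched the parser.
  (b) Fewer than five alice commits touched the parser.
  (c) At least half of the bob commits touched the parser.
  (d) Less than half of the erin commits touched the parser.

(a) dave: |A| = 5, |A ∩ B| = 3; needs |A ∩ B| ≥ 3 — true.
(b) alice: |A| = 8, |A ∩ B| = 4; needs |A ∩ B| < 5 — true.
(c) bob: |A| = 9, |A ∩ B| = 5; needs |A ∩ B| ≥ |A ∖ B| — true.
(d) erin: |A| = 9, |A ∩ B| = 4; needs |A ∩ B| < |A ∖ B| — true.

4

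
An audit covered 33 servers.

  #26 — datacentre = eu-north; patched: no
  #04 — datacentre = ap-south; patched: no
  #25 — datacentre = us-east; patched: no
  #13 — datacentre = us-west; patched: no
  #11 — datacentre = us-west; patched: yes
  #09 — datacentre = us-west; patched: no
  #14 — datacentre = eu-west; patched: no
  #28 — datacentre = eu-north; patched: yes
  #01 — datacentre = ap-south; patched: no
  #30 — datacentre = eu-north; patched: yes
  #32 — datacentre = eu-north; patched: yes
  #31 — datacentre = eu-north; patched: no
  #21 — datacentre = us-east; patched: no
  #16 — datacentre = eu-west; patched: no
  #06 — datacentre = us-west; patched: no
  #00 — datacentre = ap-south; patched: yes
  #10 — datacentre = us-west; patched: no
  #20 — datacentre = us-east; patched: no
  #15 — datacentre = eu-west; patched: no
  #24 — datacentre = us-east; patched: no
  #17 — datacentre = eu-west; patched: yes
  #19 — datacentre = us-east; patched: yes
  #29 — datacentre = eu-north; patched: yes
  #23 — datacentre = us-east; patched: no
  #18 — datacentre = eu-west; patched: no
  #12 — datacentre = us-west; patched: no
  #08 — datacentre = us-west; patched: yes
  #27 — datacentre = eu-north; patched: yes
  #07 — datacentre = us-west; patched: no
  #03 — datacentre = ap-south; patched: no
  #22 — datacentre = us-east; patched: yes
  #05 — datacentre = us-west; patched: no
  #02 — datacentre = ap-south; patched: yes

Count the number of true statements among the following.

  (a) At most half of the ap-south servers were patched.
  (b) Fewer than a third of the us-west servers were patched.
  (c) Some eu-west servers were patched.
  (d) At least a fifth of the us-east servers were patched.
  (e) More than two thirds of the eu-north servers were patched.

(a) ap-south: |A| = 5, |A ∩ B| = 2; needs |A ∩ B| ≤ |A ∖ B| — true.
(b) us-west: |A| = 9, |A ∩ B| = 2; needs |A ∩ B| / |A| < 1/3 — true.
(c) eu-west: |A| = 5, |A ∩ B| = 1; needs A ∩ B ≠ ∅ (|A ∩ B| ≥ 1) — true.
(d) us-east: |A| = 7, |A ∩ B| = 2; needs |A ∩ B| / |A| ≥ 1/5 — true.
(e) eu-north: |A| = 7, |A ∩ B| = 5; needs |A ∩ B| / |A| > 2/3 — true.

5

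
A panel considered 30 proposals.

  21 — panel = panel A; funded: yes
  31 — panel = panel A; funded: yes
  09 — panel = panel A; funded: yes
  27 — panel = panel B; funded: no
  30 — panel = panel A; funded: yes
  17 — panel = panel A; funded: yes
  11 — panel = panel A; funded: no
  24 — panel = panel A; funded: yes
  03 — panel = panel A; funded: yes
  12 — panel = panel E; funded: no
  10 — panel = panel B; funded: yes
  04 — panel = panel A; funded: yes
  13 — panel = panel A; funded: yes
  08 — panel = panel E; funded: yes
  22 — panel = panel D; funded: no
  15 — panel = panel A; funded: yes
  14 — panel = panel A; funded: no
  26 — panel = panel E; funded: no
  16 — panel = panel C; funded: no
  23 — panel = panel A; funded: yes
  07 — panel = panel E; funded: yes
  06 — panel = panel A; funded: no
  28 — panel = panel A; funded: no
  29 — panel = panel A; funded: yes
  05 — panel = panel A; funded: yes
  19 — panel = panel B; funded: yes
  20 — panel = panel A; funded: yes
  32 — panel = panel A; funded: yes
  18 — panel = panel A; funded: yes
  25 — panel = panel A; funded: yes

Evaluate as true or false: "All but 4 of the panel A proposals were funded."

True

The determiner here denotes the relation: |A ∖ B| = 4.
|A| = 21, |A ∩ B| = 17, |A ∖ B| = 4.
|A ∖ B| = 4, so the statement is true.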